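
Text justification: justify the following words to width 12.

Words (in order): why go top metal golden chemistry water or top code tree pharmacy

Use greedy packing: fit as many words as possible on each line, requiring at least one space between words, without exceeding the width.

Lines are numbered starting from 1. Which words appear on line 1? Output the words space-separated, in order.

Answer: why go top

Derivation:
Line 1: ['why', 'go', 'top'] (min_width=10, slack=2)
Line 2: ['metal', 'golden'] (min_width=12, slack=0)
Line 3: ['chemistry'] (min_width=9, slack=3)
Line 4: ['water', 'or', 'top'] (min_width=12, slack=0)
Line 5: ['code', 'tree'] (min_width=9, slack=3)
Line 6: ['pharmacy'] (min_width=8, slack=4)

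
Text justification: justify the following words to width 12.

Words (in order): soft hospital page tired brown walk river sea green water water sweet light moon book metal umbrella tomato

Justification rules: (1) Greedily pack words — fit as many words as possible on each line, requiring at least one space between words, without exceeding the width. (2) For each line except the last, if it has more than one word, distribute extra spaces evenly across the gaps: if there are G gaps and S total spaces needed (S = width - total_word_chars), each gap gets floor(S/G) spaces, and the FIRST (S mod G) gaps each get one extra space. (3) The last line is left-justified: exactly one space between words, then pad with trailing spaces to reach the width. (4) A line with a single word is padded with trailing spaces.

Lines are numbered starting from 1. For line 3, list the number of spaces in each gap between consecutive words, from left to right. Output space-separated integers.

Line 1: ['soft'] (min_width=4, slack=8)
Line 2: ['hospital'] (min_width=8, slack=4)
Line 3: ['page', 'tired'] (min_width=10, slack=2)
Line 4: ['brown', 'walk'] (min_width=10, slack=2)
Line 5: ['river', 'sea'] (min_width=9, slack=3)
Line 6: ['green', 'water'] (min_width=11, slack=1)
Line 7: ['water', 'sweet'] (min_width=11, slack=1)
Line 8: ['light', 'moon'] (min_width=10, slack=2)
Line 9: ['book', 'metal'] (min_width=10, slack=2)
Line 10: ['umbrella'] (min_width=8, slack=4)
Line 11: ['tomato'] (min_width=6, slack=6)

Answer: 3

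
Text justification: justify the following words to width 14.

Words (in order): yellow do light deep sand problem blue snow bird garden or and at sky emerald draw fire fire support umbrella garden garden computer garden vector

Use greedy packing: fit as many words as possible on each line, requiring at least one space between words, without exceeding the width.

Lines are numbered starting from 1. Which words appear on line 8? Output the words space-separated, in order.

Line 1: ['yellow', 'do'] (min_width=9, slack=5)
Line 2: ['light', 'deep'] (min_width=10, slack=4)
Line 3: ['sand', 'problem'] (min_width=12, slack=2)
Line 4: ['blue', 'snow', 'bird'] (min_width=14, slack=0)
Line 5: ['garden', 'or', 'and'] (min_width=13, slack=1)
Line 6: ['at', 'sky', 'emerald'] (min_width=14, slack=0)
Line 7: ['draw', 'fire', 'fire'] (min_width=14, slack=0)
Line 8: ['support'] (min_width=7, slack=7)
Line 9: ['umbrella'] (min_width=8, slack=6)
Line 10: ['garden', 'garden'] (min_width=13, slack=1)
Line 11: ['computer'] (min_width=8, slack=6)
Line 12: ['garden', 'vector'] (min_width=13, slack=1)

Answer: support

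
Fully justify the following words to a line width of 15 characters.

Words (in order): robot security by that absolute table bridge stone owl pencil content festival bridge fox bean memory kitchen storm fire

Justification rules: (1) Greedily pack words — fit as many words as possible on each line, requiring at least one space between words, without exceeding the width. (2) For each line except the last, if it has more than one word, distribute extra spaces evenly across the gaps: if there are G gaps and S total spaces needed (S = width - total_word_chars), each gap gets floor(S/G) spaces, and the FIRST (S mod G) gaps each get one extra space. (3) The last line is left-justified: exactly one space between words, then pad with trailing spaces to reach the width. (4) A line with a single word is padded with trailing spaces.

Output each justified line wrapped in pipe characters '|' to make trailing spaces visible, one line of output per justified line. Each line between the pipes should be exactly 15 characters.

Answer: |robot  security|
|by         that|
|absolute  table|
|bridge    stone|
|owl      pencil|
|content        |
|festival bridge|
|fox bean memory|
|kitchen   storm|
|fire           |

Derivation:
Line 1: ['robot', 'security'] (min_width=14, slack=1)
Line 2: ['by', 'that'] (min_width=7, slack=8)
Line 3: ['absolute', 'table'] (min_width=14, slack=1)
Line 4: ['bridge', 'stone'] (min_width=12, slack=3)
Line 5: ['owl', 'pencil'] (min_width=10, slack=5)
Line 6: ['content'] (min_width=7, slack=8)
Line 7: ['festival', 'bridge'] (min_width=15, slack=0)
Line 8: ['fox', 'bean', 'memory'] (min_width=15, slack=0)
Line 9: ['kitchen', 'storm'] (min_width=13, slack=2)
Line 10: ['fire'] (min_width=4, slack=11)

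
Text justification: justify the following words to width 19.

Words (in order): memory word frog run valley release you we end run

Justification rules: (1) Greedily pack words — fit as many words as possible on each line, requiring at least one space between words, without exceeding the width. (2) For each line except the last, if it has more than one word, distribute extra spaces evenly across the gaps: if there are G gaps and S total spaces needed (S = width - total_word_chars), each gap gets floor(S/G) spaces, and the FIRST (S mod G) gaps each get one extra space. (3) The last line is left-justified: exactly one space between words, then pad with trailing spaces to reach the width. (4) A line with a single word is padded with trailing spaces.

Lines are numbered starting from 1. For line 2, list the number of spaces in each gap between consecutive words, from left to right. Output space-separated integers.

Line 1: ['memory', 'word', 'frog'] (min_width=16, slack=3)
Line 2: ['run', 'valley', 'release'] (min_width=18, slack=1)
Line 3: ['you', 'we', 'end', 'run'] (min_width=14, slack=5)

Answer: 2 1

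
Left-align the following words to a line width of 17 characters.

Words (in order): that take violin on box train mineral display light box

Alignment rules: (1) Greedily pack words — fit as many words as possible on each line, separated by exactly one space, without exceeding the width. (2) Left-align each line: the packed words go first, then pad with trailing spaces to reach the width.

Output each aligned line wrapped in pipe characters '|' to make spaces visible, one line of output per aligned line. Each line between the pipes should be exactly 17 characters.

Answer: |that take violin |
|on box train     |
|mineral display  |
|light box        |

Derivation:
Line 1: ['that', 'take', 'violin'] (min_width=16, slack=1)
Line 2: ['on', 'box', 'train'] (min_width=12, slack=5)
Line 3: ['mineral', 'display'] (min_width=15, slack=2)
Line 4: ['light', 'box'] (min_width=9, slack=8)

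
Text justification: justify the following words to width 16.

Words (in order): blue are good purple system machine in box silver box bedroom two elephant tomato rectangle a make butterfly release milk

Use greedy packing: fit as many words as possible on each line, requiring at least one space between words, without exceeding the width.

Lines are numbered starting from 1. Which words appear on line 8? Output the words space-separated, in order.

Line 1: ['blue', 'are', 'good'] (min_width=13, slack=3)
Line 2: ['purple', 'system'] (min_width=13, slack=3)
Line 3: ['machine', 'in', 'box'] (min_width=14, slack=2)
Line 4: ['silver', 'box'] (min_width=10, slack=6)
Line 5: ['bedroom', 'two'] (min_width=11, slack=5)
Line 6: ['elephant', 'tomato'] (min_width=15, slack=1)
Line 7: ['rectangle', 'a', 'make'] (min_width=16, slack=0)
Line 8: ['butterfly'] (min_width=9, slack=7)
Line 9: ['release', 'milk'] (min_width=12, slack=4)

Answer: butterfly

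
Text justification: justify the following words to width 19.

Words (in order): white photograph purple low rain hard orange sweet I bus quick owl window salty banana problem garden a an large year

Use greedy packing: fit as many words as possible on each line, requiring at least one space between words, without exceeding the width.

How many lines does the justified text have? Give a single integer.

Line 1: ['white', 'photograph'] (min_width=16, slack=3)
Line 2: ['purple', 'low', 'rain'] (min_width=15, slack=4)
Line 3: ['hard', 'orange', 'sweet', 'I'] (min_width=19, slack=0)
Line 4: ['bus', 'quick', 'owl'] (min_width=13, slack=6)
Line 5: ['window', 'salty', 'banana'] (min_width=19, slack=0)
Line 6: ['problem', 'garden', 'a', 'an'] (min_width=19, slack=0)
Line 7: ['large', 'year'] (min_width=10, slack=9)
Total lines: 7

Answer: 7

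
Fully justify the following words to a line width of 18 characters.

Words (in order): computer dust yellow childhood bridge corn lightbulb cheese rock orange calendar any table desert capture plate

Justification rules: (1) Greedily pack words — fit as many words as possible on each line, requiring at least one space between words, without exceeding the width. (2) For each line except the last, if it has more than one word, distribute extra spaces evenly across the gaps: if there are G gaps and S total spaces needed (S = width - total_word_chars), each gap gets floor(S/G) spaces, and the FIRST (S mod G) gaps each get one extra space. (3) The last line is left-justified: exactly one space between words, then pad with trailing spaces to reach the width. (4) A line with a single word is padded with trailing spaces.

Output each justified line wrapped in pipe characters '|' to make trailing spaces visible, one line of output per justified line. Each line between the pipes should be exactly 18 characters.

Line 1: ['computer', 'dust'] (min_width=13, slack=5)
Line 2: ['yellow', 'childhood'] (min_width=16, slack=2)
Line 3: ['bridge', 'corn'] (min_width=11, slack=7)
Line 4: ['lightbulb', 'cheese'] (min_width=16, slack=2)
Line 5: ['rock', 'orange'] (min_width=11, slack=7)
Line 6: ['calendar', 'any', 'table'] (min_width=18, slack=0)
Line 7: ['desert', 'capture'] (min_width=14, slack=4)
Line 8: ['plate'] (min_width=5, slack=13)

Answer: |computer      dust|
|yellow   childhood|
|bridge        corn|
|lightbulb   cheese|
|rock        orange|
|calendar any table|
|desert     capture|
|plate             |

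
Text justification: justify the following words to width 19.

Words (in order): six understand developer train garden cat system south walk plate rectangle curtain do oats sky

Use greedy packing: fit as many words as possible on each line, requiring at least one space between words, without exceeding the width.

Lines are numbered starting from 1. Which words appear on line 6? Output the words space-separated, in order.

Line 1: ['six', 'understand'] (min_width=14, slack=5)
Line 2: ['developer', 'train'] (min_width=15, slack=4)
Line 3: ['garden', 'cat', 'system'] (min_width=17, slack=2)
Line 4: ['south', 'walk', 'plate'] (min_width=16, slack=3)
Line 5: ['rectangle', 'curtain'] (min_width=17, slack=2)
Line 6: ['do', 'oats', 'sky'] (min_width=11, slack=8)

Answer: do oats sky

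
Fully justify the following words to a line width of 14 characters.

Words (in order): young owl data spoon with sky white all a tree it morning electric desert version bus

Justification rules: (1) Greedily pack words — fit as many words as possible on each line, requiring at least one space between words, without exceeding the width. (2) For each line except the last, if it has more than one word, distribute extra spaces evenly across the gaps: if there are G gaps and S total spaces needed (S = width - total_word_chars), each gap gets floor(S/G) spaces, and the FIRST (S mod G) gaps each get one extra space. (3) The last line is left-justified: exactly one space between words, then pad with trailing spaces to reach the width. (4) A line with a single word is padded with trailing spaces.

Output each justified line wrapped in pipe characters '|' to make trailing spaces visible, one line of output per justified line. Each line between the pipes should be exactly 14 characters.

Answer: |young owl data|
|spoon with sky|
|white   all  a|
|tree        it|
|morning       |
|electric      |
|desert version|
|bus           |

Derivation:
Line 1: ['young', 'owl', 'data'] (min_width=14, slack=0)
Line 2: ['spoon', 'with', 'sky'] (min_width=14, slack=0)
Line 3: ['white', 'all', 'a'] (min_width=11, slack=3)
Line 4: ['tree', 'it'] (min_width=7, slack=7)
Line 5: ['morning'] (min_width=7, slack=7)
Line 6: ['electric'] (min_width=8, slack=6)
Line 7: ['desert', 'version'] (min_width=14, slack=0)
Line 8: ['bus'] (min_width=3, slack=11)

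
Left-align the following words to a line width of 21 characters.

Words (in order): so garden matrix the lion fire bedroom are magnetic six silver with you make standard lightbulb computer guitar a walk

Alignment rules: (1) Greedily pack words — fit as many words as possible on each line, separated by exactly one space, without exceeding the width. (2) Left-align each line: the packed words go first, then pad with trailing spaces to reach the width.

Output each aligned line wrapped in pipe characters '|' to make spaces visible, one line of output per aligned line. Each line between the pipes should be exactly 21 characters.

Line 1: ['so', 'garden', 'matrix', 'the'] (min_width=20, slack=1)
Line 2: ['lion', 'fire', 'bedroom', 'are'] (min_width=21, slack=0)
Line 3: ['magnetic', 'six', 'silver'] (min_width=19, slack=2)
Line 4: ['with', 'you', 'make'] (min_width=13, slack=8)
Line 5: ['standard', 'lightbulb'] (min_width=18, slack=3)
Line 6: ['computer', 'guitar', 'a'] (min_width=17, slack=4)
Line 7: ['walk'] (min_width=4, slack=17)

Answer: |so garden matrix the |
|lion fire bedroom are|
|magnetic six silver  |
|with you make        |
|standard lightbulb   |
|computer guitar a    |
|walk                 |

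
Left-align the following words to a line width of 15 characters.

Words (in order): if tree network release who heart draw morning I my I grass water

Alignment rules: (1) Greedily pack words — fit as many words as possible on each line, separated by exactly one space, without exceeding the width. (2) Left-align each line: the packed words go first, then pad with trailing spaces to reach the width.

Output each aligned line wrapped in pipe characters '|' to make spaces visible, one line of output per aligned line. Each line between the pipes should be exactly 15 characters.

Line 1: ['if', 'tree', 'network'] (min_width=15, slack=0)
Line 2: ['release', 'who'] (min_width=11, slack=4)
Line 3: ['heart', 'draw'] (min_width=10, slack=5)
Line 4: ['morning', 'I', 'my', 'I'] (min_width=14, slack=1)
Line 5: ['grass', 'water'] (min_width=11, slack=4)

Answer: |if tree network|
|release who    |
|heart draw     |
|morning I my I |
|grass water    |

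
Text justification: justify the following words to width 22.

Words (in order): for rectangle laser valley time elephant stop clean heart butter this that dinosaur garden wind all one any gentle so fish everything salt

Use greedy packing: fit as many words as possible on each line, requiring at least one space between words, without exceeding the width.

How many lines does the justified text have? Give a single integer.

Line 1: ['for', 'rectangle', 'laser'] (min_width=19, slack=3)
Line 2: ['valley', 'time', 'elephant'] (min_width=20, slack=2)
Line 3: ['stop', 'clean', 'heart'] (min_width=16, slack=6)
Line 4: ['butter', 'this', 'that'] (min_width=16, slack=6)
Line 5: ['dinosaur', 'garden', 'wind'] (min_width=20, slack=2)
Line 6: ['all', 'one', 'any', 'gentle', 'so'] (min_width=21, slack=1)
Line 7: ['fish', 'everything', 'salt'] (min_width=20, slack=2)
Total lines: 7

Answer: 7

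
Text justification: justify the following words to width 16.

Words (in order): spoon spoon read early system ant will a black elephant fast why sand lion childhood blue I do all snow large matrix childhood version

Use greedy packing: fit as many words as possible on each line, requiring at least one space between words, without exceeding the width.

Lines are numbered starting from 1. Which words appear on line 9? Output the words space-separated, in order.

Answer: childhood

Derivation:
Line 1: ['spoon', 'spoon', 'read'] (min_width=16, slack=0)
Line 2: ['early', 'system', 'ant'] (min_width=16, slack=0)
Line 3: ['will', 'a', 'black'] (min_width=12, slack=4)
Line 4: ['elephant', 'fast'] (min_width=13, slack=3)
Line 5: ['why', 'sand', 'lion'] (min_width=13, slack=3)
Line 6: ['childhood', 'blue', 'I'] (min_width=16, slack=0)
Line 7: ['do', 'all', 'snow'] (min_width=11, slack=5)
Line 8: ['large', 'matrix'] (min_width=12, slack=4)
Line 9: ['childhood'] (min_width=9, slack=7)
Line 10: ['version'] (min_width=7, slack=9)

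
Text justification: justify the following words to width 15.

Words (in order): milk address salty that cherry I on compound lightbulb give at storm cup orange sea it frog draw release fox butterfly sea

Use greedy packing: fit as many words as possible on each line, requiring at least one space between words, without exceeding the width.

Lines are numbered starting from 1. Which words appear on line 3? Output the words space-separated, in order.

Line 1: ['milk', 'address'] (min_width=12, slack=3)
Line 2: ['salty', 'that'] (min_width=10, slack=5)
Line 3: ['cherry', 'I', 'on'] (min_width=11, slack=4)
Line 4: ['compound'] (min_width=8, slack=7)
Line 5: ['lightbulb', 'give'] (min_width=14, slack=1)
Line 6: ['at', 'storm', 'cup'] (min_width=12, slack=3)
Line 7: ['orange', 'sea', 'it'] (min_width=13, slack=2)
Line 8: ['frog', 'draw'] (min_width=9, slack=6)
Line 9: ['release', 'fox'] (min_width=11, slack=4)
Line 10: ['butterfly', 'sea'] (min_width=13, slack=2)

Answer: cherry I on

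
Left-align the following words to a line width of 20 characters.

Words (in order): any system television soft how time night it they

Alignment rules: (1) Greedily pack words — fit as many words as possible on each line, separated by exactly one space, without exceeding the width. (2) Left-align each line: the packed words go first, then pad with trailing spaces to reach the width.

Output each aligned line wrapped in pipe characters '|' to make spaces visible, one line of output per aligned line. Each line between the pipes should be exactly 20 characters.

Line 1: ['any', 'system'] (min_width=10, slack=10)
Line 2: ['television', 'soft', 'how'] (min_width=19, slack=1)
Line 3: ['time', 'night', 'it', 'they'] (min_width=18, slack=2)

Answer: |any system          |
|television soft how |
|time night it they  |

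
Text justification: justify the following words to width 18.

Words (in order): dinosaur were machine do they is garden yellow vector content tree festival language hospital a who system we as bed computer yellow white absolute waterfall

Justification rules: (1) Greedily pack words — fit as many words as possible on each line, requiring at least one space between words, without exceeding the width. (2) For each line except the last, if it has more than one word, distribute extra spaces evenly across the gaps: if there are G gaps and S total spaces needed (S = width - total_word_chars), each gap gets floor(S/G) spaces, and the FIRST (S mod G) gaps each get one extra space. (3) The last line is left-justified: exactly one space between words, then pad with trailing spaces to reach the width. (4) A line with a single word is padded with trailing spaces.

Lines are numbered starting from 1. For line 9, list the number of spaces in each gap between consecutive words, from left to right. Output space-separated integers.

Answer: 7

Derivation:
Line 1: ['dinosaur', 'were'] (min_width=13, slack=5)
Line 2: ['machine', 'do', 'they', 'is'] (min_width=18, slack=0)
Line 3: ['garden', 'yellow'] (min_width=13, slack=5)
Line 4: ['vector', 'content'] (min_width=14, slack=4)
Line 5: ['tree', 'festival'] (min_width=13, slack=5)
Line 6: ['language', 'hospital'] (min_width=17, slack=1)
Line 7: ['a', 'who', 'system', 'we', 'as'] (min_width=18, slack=0)
Line 8: ['bed', 'computer'] (min_width=12, slack=6)
Line 9: ['yellow', 'white'] (min_width=12, slack=6)
Line 10: ['absolute', 'waterfall'] (min_width=18, slack=0)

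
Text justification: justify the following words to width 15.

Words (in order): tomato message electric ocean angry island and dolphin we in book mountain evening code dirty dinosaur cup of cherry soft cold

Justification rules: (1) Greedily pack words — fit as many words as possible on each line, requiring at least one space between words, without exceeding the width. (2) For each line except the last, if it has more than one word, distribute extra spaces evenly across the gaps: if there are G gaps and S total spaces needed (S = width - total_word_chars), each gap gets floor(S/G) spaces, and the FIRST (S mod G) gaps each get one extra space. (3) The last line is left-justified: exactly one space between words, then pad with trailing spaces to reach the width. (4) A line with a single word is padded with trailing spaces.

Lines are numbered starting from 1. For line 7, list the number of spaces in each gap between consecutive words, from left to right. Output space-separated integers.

Line 1: ['tomato', 'message'] (min_width=14, slack=1)
Line 2: ['electric', 'ocean'] (min_width=14, slack=1)
Line 3: ['angry', 'island'] (min_width=12, slack=3)
Line 4: ['and', 'dolphin', 'we'] (min_width=14, slack=1)
Line 5: ['in', 'book'] (min_width=7, slack=8)
Line 6: ['mountain'] (min_width=8, slack=7)
Line 7: ['evening', 'code'] (min_width=12, slack=3)
Line 8: ['dirty', 'dinosaur'] (min_width=14, slack=1)
Line 9: ['cup', 'of', 'cherry'] (min_width=13, slack=2)
Line 10: ['soft', 'cold'] (min_width=9, slack=6)

Answer: 4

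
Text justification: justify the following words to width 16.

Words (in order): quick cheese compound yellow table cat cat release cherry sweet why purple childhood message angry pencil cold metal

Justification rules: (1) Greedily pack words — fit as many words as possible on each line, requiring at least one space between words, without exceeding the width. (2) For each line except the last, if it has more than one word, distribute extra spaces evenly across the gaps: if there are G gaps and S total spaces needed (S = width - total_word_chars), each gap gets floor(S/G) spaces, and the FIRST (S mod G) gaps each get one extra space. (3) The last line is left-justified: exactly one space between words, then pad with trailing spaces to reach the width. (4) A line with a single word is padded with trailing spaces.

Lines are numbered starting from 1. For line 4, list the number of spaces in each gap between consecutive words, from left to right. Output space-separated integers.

Line 1: ['quick', 'cheese'] (min_width=12, slack=4)
Line 2: ['compound', 'yellow'] (min_width=15, slack=1)
Line 3: ['table', 'cat', 'cat'] (min_width=13, slack=3)
Line 4: ['release', 'cherry'] (min_width=14, slack=2)
Line 5: ['sweet', 'why', 'purple'] (min_width=16, slack=0)
Line 6: ['childhood'] (min_width=9, slack=7)
Line 7: ['message', 'angry'] (min_width=13, slack=3)
Line 8: ['pencil', 'cold'] (min_width=11, slack=5)
Line 9: ['metal'] (min_width=5, slack=11)

Answer: 3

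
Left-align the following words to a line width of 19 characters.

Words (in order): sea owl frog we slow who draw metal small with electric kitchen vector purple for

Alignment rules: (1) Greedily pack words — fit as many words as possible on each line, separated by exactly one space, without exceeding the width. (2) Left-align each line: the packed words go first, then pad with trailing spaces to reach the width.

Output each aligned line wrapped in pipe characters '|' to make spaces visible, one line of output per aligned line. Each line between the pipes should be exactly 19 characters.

Line 1: ['sea', 'owl', 'frog', 'we'] (min_width=15, slack=4)
Line 2: ['slow', 'who', 'draw', 'metal'] (min_width=19, slack=0)
Line 3: ['small', 'with', 'electric'] (min_width=19, slack=0)
Line 4: ['kitchen', 'vector'] (min_width=14, slack=5)
Line 5: ['purple', 'for'] (min_width=10, slack=9)

Answer: |sea owl frog we    |
|slow who draw metal|
|small with electric|
|kitchen vector     |
|purple for         |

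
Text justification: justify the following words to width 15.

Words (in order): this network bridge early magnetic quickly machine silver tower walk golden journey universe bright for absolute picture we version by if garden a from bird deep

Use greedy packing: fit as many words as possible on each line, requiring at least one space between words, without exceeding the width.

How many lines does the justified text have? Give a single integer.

Answer: 13

Derivation:
Line 1: ['this', 'network'] (min_width=12, slack=3)
Line 2: ['bridge', 'early'] (min_width=12, slack=3)
Line 3: ['magnetic'] (min_width=8, slack=7)
Line 4: ['quickly', 'machine'] (min_width=15, slack=0)
Line 5: ['silver', 'tower'] (min_width=12, slack=3)
Line 6: ['walk', 'golden'] (min_width=11, slack=4)
Line 7: ['journey'] (min_width=7, slack=8)
Line 8: ['universe', 'bright'] (min_width=15, slack=0)
Line 9: ['for', 'absolute'] (min_width=12, slack=3)
Line 10: ['picture', 'we'] (min_width=10, slack=5)
Line 11: ['version', 'by', 'if'] (min_width=13, slack=2)
Line 12: ['garden', 'a', 'from'] (min_width=13, slack=2)
Line 13: ['bird', 'deep'] (min_width=9, slack=6)
Total lines: 13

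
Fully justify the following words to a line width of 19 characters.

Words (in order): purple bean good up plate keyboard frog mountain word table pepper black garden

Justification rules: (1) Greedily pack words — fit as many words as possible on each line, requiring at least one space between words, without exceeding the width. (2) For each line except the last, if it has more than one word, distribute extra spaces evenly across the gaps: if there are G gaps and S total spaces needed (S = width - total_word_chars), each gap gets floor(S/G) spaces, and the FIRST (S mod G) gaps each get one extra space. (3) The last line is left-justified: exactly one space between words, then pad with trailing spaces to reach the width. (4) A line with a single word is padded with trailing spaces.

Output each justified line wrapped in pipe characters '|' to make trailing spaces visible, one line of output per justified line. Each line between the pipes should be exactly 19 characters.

Answer: |purple bean good up|
|plate keyboard frog|
|mountain word table|
|pepper black garden|

Derivation:
Line 1: ['purple', 'bean', 'good', 'up'] (min_width=19, slack=0)
Line 2: ['plate', 'keyboard', 'frog'] (min_width=19, slack=0)
Line 3: ['mountain', 'word', 'table'] (min_width=19, slack=0)
Line 4: ['pepper', 'black', 'garden'] (min_width=19, slack=0)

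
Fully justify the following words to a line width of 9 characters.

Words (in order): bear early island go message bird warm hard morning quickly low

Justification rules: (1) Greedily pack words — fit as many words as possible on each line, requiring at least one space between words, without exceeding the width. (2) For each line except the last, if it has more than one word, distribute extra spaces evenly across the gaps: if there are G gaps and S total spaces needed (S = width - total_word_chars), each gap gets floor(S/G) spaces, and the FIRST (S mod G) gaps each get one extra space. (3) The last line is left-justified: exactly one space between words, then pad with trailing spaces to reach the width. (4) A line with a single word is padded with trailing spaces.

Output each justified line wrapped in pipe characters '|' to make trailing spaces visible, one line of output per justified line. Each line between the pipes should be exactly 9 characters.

Line 1: ['bear'] (min_width=4, slack=5)
Line 2: ['early'] (min_width=5, slack=4)
Line 3: ['island', 'go'] (min_width=9, slack=0)
Line 4: ['message'] (min_width=7, slack=2)
Line 5: ['bird', 'warm'] (min_width=9, slack=0)
Line 6: ['hard'] (min_width=4, slack=5)
Line 7: ['morning'] (min_width=7, slack=2)
Line 8: ['quickly'] (min_width=7, slack=2)
Line 9: ['low'] (min_width=3, slack=6)

Answer: |bear     |
|early    |
|island go|
|message  |
|bird warm|
|hard     |
|morning  |
|quickly  |
|low      |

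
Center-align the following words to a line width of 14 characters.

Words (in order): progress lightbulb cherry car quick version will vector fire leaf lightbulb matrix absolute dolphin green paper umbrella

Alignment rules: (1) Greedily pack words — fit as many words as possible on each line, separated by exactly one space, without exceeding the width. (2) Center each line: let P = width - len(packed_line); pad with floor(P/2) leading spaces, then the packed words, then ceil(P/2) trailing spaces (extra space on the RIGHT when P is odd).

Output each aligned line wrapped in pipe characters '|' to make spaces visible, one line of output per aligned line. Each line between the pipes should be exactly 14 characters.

Answer: |   progress   |
|  lightbulb   |
|  cherry car  |
|quick version |
| will vector  |
|  fire leaf   |
|  lightbulb   |
|    matrix    |
|   absolute   |
|dolphin green |
|paper umbrella|

Derivation:
Line 1: ['progress'] (min_width=8, slack=6)
Line 2: ['lightbulb'] (min_width=9, slack=5)
Line 3: ['cherry', 'car'] (min_width=10, slack=4)
Line 4: ['quick', 'version'] (min_width=13, slack=1)
Line 5: ['will', 'vector'] (min_width=11, slack=3)
Line 6: ['fire', 'leaf'] (min_width=9, slack=5)
Line 7: ['lightbulb'] (min_width=9, slack=5)
Line 8: ['matrix'] (min_width=6, slack=8)
Line 9: ['absolute'] (min_width=8, slack=6)
Line 10: ['dolphin', 'green'] (min_width=13, slack=1)
Line 11: ['paper', 'umbrella'] (min_width=14, slack=0)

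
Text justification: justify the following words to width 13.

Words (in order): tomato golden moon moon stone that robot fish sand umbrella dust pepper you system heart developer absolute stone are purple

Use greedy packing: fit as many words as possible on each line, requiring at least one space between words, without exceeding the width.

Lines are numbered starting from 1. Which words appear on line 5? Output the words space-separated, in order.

Line 1: ['tomato', 'golden'] (min_width=13, slack=0)
Line 2: ['moon', 'moon'] (min_width=9, slack=4)
Line 3: ['stone', 'that'] (min_width=10, slack=3)
Line 4: ['robot', 'fish'] (min_width=10, slack=3)
Line 5: ['sand', 'umbrella'] (min_width=13, slack=0)
Line 6: ['dust', 'pepper'] (min_width=11, slack=2)
Line 7: ['you', 'system'] (min_width=10, slack=3)
Line 8: ['heart'] (min_width=5, slack=8)
Line 9: ['developer'] (min_width=9, slack=4)
Line 10: ['absolute'] (min_width=8, slack=5)
Line 11: ['stone', 'are'] (min_width=9, slack=4)
Line 12: ['purple'] (min_width=6, slack=7)

Answer: sand umbrella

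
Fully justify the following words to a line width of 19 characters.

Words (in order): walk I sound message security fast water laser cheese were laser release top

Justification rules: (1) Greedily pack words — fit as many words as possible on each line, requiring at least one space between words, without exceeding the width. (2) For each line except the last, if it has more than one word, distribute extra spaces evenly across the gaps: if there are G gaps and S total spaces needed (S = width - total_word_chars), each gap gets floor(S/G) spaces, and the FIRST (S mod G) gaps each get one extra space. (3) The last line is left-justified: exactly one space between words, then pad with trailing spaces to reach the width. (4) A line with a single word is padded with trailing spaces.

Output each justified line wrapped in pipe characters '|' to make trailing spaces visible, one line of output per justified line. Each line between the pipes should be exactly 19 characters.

Answer: |walk     I    sound|
|message    security|
|fast   water  laser|
|cheese  were  laser|
|release top        |

Derivation:
Line 1: ['walk', 'I', 'sound'] (min_width=12, slack=7)
Line 2: ['message', 'security'] (min_width=16, slack=3)
Line 3: ['fast', 'water', 'laser'] (min_width=16, slack=3)
Line 4: ['cheese', 'were', 'laser'] (min_width=17, slack=2)
Line 5: ['release', 'top'] (min_width=11, slack=8)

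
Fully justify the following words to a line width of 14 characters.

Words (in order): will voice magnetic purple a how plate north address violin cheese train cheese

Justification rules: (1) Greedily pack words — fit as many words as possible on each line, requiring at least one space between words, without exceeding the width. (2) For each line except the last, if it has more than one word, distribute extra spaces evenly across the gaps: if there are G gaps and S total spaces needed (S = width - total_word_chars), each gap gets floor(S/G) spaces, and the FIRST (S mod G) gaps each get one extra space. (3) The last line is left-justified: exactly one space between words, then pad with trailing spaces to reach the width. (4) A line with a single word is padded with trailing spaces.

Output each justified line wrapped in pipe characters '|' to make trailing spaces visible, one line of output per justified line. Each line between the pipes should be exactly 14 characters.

Line 1: ['will', 'voice'] (min_width=10, slack=4)
Line 2: ['magnetic'] (min_width=8, slack=6)
Line 3: ['purple', 'a', 'how'] (min_width=12, slack=2)
Line 4: ['plate', 'north'] (min_width=11, slack=3)
Line 5: ['address', 'violin'] (min_width=14, slack=0)
Line 6: ['cheese', 'train'] (min_width=12, slack=2)
Line 7: ['cheese'] (min_width=6, slack=8)

Answer: |will     voice|
|magnetic      |
|purple  a  how|
|plate    north|
|address violin|
|cheese   train|
|cheese        |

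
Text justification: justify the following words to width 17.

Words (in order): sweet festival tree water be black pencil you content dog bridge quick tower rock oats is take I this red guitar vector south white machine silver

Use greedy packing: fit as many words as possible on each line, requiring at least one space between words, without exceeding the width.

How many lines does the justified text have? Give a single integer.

Answer: 10

Derivation:
Line 1: ['sweet', 'festival'] (min_width=14, slack=3)
Line 2: ['tree', 'water', 'be'] (min_width=13, slack=4)
Line 3: ['black', 'pencil', 'you'] (min_width=16, slack=1)
Line 4: ['content', 'dog'] (min_width=11, slack=6)
Line 5: ['bridge', 'quick'] (min_width=12, slack=5)
Line 6: ['tower', 'rock', 'oats'] (min_width=15, slack=2)
Line 7: ['is', 'take', 'I', 'this'] (min_width=14, slack=3)
Line 8: ['red', 'guitar', 'vector'] (min_width=17, slack=0)
Line 9: ['south', 'white'] (min_width=11, slack=6)
Line 10: ['machine', 'silver'] (min_width=14, slack=3)
Total lines: 10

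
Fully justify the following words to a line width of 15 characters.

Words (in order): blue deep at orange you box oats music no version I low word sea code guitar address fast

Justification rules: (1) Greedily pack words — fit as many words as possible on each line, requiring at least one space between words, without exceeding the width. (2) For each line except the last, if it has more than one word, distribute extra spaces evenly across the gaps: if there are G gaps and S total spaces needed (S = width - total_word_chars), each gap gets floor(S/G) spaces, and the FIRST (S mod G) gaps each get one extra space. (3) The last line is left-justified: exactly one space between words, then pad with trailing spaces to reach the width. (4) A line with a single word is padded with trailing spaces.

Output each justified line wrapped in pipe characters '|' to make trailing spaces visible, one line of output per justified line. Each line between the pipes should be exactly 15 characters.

Answer: |blue   deep  at|
|orange  you box|
|oats  music  no|
|version  I  low|
|word  sea  code|
|guitar  address|
|fast           |

Derivation:
Line 1: ['blue', 'deep', 'at'] (min_width=12, slack=3)
Line 2: ['orange', 'you', 'box'] (min_width=14, slack=1)
Line 3: ['oats', 'music', 'no'] (min_width=13, slack=2)
Line 4: ['version', 'I', 'low'] (min_width=13, slack=2)
Line 5: ['word', 'sea', 'code'] (min_width=13, slack=2)
Line 6: ['guitar', 'address'] (min_width=14, slack=1)
Line 7: ['fast'] (min_width=4, slack=11)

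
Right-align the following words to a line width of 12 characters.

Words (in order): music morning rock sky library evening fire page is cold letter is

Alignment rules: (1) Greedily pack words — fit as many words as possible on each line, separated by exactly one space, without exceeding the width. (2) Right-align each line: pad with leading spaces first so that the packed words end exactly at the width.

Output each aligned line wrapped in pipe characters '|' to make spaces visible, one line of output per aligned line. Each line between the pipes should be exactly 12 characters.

Answer: |       music|
|morning rock|
| sky library|
|evening fire|
|page is cold|
|   letter is|

Derivation:
Line 1: ['music'] (min_width=5, slack=7)
Line 2: ['morning', 'rock'] (min_width=12, slack=0)
Line 3: ['sky', 'library'] (min_width=11, slack=1)
Line 4: ['evening', 'fire'] (min_width=12, slack=0)
Line 5: ['page', 'is', 'cold'] (min_width=12, slack=0)
Line 6: ['letter', 'is'] (min_width=9, slack=3)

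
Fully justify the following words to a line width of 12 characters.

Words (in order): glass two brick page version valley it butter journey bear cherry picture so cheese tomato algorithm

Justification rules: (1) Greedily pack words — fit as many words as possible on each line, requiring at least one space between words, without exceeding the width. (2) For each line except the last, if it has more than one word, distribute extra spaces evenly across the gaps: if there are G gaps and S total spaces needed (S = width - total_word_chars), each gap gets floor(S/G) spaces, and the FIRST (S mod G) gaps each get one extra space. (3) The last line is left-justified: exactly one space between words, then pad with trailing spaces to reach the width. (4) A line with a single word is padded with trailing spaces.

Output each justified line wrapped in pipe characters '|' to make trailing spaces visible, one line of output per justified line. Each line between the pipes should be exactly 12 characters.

Answer: |glass    two|
|brick   page|
|version     |
|valley    it|
|butter      |
|journey bear|
|cherry      |
|picture   so|
|cheese      |
|tomato      |
|algorithm   |

Derivation:
Line 1: ['glass', 'two'] (min_width=9, slack=3)
Line 2: ['brick', 'page'] (min_width=10, slack=2)
Line 3: ['version'] (min_width=7, slack=5)
Line 4: ['valley', 'it'] (min_width=9, slack=3)
Line 5: ['butter'] (min_width=6, slack=6)
Line 6: ['journey', 'bear'] (min_width=12, slack=0)
Line 7: ['cherry'] (min_width=6, slack=6)
Line 8: ['picture', 'so'] (min_width=10, slack=2)
Line 9: ['cheese'] (min_width=6, slack=6)
Line 10: ['tomato'] (min_width=6, slack=6)
Line 11: ['algorithm'] (min_width=9, slack=3)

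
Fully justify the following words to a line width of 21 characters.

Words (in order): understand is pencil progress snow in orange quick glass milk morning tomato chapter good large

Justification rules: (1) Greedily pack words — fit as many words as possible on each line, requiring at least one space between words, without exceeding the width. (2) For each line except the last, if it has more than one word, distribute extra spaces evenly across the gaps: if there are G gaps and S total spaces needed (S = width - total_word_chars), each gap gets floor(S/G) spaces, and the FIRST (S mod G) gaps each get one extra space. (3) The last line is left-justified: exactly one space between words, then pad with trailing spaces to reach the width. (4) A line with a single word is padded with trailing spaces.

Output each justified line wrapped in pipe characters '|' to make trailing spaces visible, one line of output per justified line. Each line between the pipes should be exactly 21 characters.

Line 1: ['understand', 'is', 'pencil'] (min_width=20, slack=1)
Line 2: ['progress', 'snow', 'in'] (min_width=16, slack=5)
Line 3: ['orange', 'quick', 'glass'] (min_width=18, slack=3)
Line 4: ['milk', 'morning', 'tomato'] (min_width=19, slack=2)
Line 5: ['chapter', 'good', 'large'] (min_width=18, slack=3)

Answer: |understand  is pencil|
|progress    snow   in|
|orange   quick  glass|
|milk  morning  tomato|
|chapter good large   |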